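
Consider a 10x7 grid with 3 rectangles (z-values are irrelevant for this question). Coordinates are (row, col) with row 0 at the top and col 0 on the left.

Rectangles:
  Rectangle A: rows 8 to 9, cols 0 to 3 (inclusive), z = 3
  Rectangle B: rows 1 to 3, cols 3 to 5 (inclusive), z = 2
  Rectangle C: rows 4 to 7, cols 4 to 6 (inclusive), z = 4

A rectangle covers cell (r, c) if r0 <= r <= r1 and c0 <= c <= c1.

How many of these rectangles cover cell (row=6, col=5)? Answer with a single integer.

Check cell (6,5):
  A: rows 8-9 cols 0-3 -> outside (row miss)
  B: rows 1-3 cols 3-5 -> outside (row miss)
  C: rows 4-7 cols 4-6 -> covers
Count covering = 1

Answer: 1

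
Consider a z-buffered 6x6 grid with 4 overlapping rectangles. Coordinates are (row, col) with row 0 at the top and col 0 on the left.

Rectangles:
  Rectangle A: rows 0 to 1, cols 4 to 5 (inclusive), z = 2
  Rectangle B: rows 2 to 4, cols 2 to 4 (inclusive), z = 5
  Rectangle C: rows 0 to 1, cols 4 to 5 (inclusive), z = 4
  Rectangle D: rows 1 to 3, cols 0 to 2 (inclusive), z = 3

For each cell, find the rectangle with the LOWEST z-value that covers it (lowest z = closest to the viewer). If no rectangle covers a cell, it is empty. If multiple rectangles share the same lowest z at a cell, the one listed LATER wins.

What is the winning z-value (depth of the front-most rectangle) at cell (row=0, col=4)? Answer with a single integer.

Answer: 2

Derivation:
Check cell (0,4):
  A: rows 0-1 cols 4-5 z=2 -> covers; best now A (z=2)
  B: rows 2-4 cols 2-4 -> outside (row miss)
  C: rows 0-1 cols 4-5 z=4 -> covers; best now A (z=2)
  D: rows 1-3 cols 0-2 -> outside (row miss)
Winner: A at z=2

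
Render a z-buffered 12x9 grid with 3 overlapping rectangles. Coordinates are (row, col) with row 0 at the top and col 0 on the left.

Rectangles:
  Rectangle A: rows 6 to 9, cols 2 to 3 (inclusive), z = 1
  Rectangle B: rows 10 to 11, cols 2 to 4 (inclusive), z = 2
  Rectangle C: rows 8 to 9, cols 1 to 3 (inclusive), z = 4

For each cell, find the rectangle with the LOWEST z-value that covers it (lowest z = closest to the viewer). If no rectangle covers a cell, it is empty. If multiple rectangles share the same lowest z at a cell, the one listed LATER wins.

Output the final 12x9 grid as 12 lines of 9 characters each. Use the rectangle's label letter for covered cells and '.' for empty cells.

.........
.........
.........
.........
.........
.........
..AA.....
..AA.....
.CAA.....
.CAA.....
..BBB....
..BBB....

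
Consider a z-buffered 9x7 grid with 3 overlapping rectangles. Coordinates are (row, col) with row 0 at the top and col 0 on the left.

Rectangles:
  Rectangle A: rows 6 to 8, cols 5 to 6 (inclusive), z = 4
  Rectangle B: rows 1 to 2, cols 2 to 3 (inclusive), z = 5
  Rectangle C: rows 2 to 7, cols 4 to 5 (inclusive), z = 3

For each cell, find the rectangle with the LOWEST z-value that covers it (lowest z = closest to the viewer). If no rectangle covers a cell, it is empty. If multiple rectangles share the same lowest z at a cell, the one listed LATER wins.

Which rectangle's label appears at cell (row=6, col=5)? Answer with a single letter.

Answer: C

Derivation:
Check cell (6,5):
  A: rows 6-8 cols 5-6 z=4 -> covers; best now A (z=4)
  B: rows 1-2 cols 2-3 -> outside (row miss)
  C: rows 2-7 cols 4-5 z=3 -> covers; best now C (z=3)
Winner: C at z=3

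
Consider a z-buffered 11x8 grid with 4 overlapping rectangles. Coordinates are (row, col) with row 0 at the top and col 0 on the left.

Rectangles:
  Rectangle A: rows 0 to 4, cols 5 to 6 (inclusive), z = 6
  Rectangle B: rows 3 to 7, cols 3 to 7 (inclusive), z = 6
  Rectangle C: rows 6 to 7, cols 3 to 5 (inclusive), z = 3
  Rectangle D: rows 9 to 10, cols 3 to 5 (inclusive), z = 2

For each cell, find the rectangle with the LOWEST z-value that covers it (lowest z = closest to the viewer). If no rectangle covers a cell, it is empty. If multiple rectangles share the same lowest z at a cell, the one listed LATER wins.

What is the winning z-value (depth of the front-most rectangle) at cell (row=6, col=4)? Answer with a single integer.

Answer: 3

Derivation:
Check cell (6,4):
  A: rows 0-4 cols 5-6 -> outside (row miss)
  B: rows 3-7 cols 3-7 z=6 -> covers; best now B (z=6)
  C: rows 6-7 cols 3-5 z=3 -> covers; best now C (z=3)
  D: rows 9-10 cols 3-5 -> outside (row miss)
Winner: C at z=3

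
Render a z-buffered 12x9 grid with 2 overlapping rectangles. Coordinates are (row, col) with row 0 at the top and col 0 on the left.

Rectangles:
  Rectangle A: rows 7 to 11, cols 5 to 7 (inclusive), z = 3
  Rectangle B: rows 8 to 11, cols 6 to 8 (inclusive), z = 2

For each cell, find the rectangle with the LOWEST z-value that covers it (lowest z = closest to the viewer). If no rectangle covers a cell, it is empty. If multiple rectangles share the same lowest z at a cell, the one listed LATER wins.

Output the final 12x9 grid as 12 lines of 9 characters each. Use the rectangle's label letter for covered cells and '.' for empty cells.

.........
.........
.........
.........
.........
.........
.........
.....AAA.
.....ABBB
.....ABBB
.....ABBB
.....ABBB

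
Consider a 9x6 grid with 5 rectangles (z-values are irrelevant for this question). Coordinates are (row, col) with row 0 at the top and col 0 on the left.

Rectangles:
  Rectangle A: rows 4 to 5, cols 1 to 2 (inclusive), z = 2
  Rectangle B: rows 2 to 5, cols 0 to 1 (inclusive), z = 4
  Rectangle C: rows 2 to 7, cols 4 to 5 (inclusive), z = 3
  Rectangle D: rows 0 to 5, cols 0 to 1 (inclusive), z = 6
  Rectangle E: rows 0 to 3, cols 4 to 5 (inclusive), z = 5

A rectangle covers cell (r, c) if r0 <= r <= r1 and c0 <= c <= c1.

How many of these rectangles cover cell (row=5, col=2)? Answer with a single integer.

Check cell (5,2):
  A: rows 4-5 cols 1-2 -> covers
  B: rows 2-5 cols 0-1 -> outside (col miss)
  C: rows 2-7 cols 4-5 -> outside (col miss)
  D: rows 0-5 cols 0-1 -> outside (col miss)
  E: rows 0-3 cols 4-5 -> outside (row miss)
Count covering = 1

Answer: 1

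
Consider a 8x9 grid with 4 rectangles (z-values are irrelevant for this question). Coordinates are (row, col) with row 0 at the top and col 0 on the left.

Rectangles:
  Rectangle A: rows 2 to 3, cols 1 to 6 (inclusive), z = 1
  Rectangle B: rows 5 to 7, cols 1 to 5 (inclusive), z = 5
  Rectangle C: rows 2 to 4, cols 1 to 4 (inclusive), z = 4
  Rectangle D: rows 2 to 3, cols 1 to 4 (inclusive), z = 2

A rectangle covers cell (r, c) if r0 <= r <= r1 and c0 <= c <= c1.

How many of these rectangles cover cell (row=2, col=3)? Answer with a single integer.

Check cell (2,3):
  A: rows 2-3 cols 1-6 -> covers
  B: rows 5-7 cols 1-5 -> outside (row miss)
  C: rows 2-4 cols 1-4 -> covers
  D: rows 2-3 cols 1-4 -> covers
Count covering = 3

Answer: 3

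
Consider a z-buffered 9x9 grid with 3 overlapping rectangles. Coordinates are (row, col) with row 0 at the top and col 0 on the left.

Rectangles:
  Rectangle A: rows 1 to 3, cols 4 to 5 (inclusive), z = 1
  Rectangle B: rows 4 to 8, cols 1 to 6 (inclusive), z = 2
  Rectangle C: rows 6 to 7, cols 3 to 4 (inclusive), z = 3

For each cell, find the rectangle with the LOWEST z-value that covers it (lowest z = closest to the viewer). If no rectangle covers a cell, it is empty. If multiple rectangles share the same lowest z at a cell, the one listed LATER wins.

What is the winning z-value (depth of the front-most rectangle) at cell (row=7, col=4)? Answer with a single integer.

Answer: 2

Derivation:
Check cell (7,4):
  A: rows 1-3 cols 4-5 -> outside (row miss)
  B: rows 4-8 cols 1-6 z=2 -> covers; best now B (z=2)
  C: rows 6-7 cols 3-4 z=3 -> covers; best now B (z=2)
Winner: B at z=2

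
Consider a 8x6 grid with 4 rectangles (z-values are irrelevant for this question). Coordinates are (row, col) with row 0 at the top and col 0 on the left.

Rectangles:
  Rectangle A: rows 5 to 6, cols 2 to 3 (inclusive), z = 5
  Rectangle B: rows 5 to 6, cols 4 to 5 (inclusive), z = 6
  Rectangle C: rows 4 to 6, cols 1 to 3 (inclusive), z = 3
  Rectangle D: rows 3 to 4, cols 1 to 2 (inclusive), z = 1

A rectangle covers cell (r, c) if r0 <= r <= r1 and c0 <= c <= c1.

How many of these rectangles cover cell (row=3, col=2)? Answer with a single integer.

Check cell (3,2):
  A: rows 5-6 cols 2-3 -> outside (row miss)
  B: rows 5-6 cols 4-5 -> outside (row miss)
  C: rows 4-6 cols 1-3 -> outside (row miss)
  D: rows 3-4 cols 1-2 -> covers
Count covering = 1

Answer: 1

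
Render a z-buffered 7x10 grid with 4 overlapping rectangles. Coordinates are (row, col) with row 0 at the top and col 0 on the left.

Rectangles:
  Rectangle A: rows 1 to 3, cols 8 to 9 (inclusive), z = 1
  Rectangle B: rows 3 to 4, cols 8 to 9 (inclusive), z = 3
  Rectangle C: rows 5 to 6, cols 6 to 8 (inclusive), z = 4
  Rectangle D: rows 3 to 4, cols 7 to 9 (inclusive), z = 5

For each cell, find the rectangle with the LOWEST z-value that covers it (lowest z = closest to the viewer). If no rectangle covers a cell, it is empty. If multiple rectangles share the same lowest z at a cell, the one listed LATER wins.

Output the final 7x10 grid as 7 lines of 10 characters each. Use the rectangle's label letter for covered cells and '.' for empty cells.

..........
........AA
........AA
.......DAA
.......DBB
......CCC.
......CCC.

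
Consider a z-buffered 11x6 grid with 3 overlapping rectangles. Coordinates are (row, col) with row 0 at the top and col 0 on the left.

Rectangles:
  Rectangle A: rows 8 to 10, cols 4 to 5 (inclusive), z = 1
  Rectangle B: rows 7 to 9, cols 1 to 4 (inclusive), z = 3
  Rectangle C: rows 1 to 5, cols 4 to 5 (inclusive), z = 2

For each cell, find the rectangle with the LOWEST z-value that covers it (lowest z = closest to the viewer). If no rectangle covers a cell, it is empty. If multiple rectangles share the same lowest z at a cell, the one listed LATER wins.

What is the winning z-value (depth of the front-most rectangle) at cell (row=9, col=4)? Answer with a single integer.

Answer: 1

Derivation:
Check cell (9,4):
  A: rows 8-10 cols 4-5 z=1 -> covers; best now A (z=1)
  B: rows 7-9 cols 1-4 z=3 -> covers; best now A (z=1)
  C: rows 1-5 cols 4-5 -> outside (row miss)
Winner: A at z=1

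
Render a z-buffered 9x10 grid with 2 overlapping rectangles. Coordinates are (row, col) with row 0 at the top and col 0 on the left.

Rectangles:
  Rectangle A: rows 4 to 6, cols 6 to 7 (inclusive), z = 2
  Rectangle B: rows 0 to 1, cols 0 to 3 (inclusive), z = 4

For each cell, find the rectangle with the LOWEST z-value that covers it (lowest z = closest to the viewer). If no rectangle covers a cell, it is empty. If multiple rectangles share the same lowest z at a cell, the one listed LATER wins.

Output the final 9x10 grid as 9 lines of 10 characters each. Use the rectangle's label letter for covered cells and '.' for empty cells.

BBBB......
BBBB......
..........
..........
......AA..
......AA..
......AA..
..........
..........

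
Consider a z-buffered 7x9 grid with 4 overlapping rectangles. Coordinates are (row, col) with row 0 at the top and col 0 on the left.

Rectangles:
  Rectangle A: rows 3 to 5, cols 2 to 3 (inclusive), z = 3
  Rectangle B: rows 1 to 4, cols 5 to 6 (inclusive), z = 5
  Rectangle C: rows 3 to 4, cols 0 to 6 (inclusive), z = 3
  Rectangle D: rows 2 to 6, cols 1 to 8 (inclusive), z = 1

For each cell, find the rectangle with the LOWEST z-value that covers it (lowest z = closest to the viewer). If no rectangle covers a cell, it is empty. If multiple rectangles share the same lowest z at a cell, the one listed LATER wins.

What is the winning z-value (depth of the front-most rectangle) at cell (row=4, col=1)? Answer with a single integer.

Check cell (4,1):
  A: rows 3-5 cols 2-3 -> outside (col miss)
  B: rows 1-4 cols 5-6 -> outside (col miss)
  C: rows 3-4 cols 0-6 z=3 -> covers; best now C (z=3)
  D: rows 2-6 cols 1-8 z=1 -> covers; best now D (z=1)
Winner: D at z=1

Answer: 1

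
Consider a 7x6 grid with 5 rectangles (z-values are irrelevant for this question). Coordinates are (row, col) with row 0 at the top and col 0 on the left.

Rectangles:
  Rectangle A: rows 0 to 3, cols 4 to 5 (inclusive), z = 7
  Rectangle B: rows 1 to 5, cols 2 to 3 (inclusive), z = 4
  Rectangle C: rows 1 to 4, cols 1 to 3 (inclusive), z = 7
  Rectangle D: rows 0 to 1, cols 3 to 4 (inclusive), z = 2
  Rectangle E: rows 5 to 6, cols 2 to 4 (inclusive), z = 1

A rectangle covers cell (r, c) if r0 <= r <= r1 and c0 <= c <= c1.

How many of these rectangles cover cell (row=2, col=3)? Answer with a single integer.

Answer: 2

Derivation:
Check cell (2,3):
  A: rows 0-3 cols 4-5 -> outside (col miss)
  B: rows 1-5 cols 2-3 -> covers
  C: rows 1-4 cols 1-3 -> covers
  D: rows 0-1 cols 3-4 -> outside (row miss)
  E: rows 5-6 cols 2-4 -> outside (row miss)
Count covering = 2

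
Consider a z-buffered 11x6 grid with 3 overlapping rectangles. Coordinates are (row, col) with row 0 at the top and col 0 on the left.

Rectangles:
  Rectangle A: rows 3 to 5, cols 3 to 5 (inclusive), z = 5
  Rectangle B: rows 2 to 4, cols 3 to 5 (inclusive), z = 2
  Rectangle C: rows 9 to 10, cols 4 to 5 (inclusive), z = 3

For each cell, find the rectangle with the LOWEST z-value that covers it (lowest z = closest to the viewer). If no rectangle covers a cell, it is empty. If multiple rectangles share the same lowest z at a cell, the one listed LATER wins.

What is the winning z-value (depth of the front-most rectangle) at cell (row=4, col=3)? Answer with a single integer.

Answer: 2

Derivation:
Check cell (4,3):
  A: rows 3-5 cols 3-5 z=5 -> covers; best now A (z=5)
  B: rows 2-4 cols 3-5 z=2 -> covers; best now B (z=2)
  C: rows 9-10 cols 4-5 -> outside (row miss)
Winner: B at z=2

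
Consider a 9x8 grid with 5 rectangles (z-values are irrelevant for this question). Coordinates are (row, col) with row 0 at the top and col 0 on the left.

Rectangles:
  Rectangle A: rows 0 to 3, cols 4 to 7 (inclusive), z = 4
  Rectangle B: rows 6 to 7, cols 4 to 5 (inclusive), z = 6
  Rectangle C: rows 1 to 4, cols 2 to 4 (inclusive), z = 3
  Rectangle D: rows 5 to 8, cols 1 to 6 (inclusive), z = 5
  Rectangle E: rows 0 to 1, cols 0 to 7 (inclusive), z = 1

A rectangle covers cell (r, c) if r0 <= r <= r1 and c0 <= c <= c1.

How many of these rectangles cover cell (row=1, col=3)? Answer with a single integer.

Check cell (1,3):
  A: rows 0-3 cols 4-7 -> outside (col miss)
  B: rows 6-7 cols 4-5 -> outside (row miss)
  C: rows 1-4 cols 2-4 -> covers
  D: rows 5-8 cols 1-6 -> outside (row miss)
  E: rows 0-1 cols 0-7 -> covers
Count covering = 2

Answer: 2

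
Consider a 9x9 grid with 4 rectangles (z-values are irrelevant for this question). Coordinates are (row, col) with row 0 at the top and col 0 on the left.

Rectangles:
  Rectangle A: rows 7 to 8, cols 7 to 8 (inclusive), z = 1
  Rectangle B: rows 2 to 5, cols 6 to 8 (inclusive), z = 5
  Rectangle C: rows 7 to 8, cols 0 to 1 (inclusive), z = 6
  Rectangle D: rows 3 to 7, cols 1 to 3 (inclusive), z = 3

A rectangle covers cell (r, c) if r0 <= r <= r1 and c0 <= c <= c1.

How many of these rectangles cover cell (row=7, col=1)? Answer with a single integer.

Answer: 2

Derivation:
Check cell (7,1):
  A: rows 7-8 cols 7-8 -> outside (col miss)
  B: rows 2-5 cols 6-8 -> outside (row miss)
  C: rows 7-8 cols 0-1 -> covers
  D: rows 3-7 cols 1-3 -> covers
Count covering = 2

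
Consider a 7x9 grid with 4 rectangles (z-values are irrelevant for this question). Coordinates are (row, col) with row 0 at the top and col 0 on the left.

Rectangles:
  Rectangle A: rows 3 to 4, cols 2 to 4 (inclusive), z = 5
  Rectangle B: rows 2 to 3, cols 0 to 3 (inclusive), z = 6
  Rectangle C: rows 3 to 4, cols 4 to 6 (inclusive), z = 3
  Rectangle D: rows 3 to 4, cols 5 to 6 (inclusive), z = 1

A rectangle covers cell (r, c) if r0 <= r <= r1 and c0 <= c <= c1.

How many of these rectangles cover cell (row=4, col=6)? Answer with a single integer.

Answer: 2

Derivation:
Check cell (4,6):
  A: rows 3-4 cols 2-4 -> outside (col miss)
  B: rows 2-3 cols 0-3 -> outside (row miss)
  C: rows 3-4 cols 4-6 -> covers
  D: rows 3-4 cols 5-6 -> covers
Count covering = 2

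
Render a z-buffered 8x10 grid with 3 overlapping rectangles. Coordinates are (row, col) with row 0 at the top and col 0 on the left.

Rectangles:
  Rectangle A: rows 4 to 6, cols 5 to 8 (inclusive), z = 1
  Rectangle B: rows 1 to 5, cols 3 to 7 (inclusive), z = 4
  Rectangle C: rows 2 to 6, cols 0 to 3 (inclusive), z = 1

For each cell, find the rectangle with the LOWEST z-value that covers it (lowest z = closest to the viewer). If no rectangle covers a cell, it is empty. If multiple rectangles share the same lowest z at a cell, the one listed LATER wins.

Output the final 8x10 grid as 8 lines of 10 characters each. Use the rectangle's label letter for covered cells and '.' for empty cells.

..........
...BBBBB..
CCCCBBBB..
CCCCBBBB..
CCCCBAAAA.
CCCCBAAAA.
CCCC.AAAA.
..........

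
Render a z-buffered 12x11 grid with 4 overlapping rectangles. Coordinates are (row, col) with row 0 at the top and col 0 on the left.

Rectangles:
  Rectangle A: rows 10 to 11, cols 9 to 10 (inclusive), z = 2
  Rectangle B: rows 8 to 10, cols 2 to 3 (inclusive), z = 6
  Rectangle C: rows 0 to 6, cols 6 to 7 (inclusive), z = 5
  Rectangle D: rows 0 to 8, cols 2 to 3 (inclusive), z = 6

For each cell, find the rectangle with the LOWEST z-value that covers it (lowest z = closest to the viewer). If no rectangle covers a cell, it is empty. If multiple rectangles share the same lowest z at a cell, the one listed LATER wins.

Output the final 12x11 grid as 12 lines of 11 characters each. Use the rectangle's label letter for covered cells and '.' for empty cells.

..DD..CC...
..DD..CC...
..DD..CC...
..DD..CC...
..DD..CC...
..DD..CC...
..DD..CC...
..DD.......
..DD.......
..BB.......
..BB.....AA
.........AA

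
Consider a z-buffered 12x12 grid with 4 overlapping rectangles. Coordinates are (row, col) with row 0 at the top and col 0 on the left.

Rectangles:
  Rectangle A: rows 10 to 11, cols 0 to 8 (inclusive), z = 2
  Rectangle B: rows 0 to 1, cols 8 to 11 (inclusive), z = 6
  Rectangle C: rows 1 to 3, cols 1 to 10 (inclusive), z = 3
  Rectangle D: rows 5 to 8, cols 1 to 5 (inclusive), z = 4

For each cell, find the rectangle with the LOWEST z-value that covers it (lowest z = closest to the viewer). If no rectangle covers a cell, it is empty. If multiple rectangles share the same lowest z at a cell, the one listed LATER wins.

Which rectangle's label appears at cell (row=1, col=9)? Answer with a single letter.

Check cell (1,9):
  A: rows 10-11 cols 0-8 -> outside (row miss)
  B: rows 0-1 cols 8-11 z=6 -> covers; best now B (z=6)
  C: rows 1-3 cols 1-10 z=3 -> covers; best now C (z=3)
  D: rows 5-8 cols 1-5 -> outside (row miss)
Winner: C at z=3

Answer: C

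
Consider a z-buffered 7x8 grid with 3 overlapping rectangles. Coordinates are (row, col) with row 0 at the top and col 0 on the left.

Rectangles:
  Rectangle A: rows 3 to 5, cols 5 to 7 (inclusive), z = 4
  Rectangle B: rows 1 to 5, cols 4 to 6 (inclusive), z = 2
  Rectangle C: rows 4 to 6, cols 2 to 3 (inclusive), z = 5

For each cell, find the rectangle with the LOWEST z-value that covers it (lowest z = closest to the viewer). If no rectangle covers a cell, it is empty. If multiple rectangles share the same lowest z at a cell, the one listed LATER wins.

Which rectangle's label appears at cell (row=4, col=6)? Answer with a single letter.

Check cell (4,6):
  A: rows 3-5 cols 5-7 z=4 -> covers; best now A (z=4)
  B: rows 1-5 cols 4-6 z=2 -> covers; best now B (z=2)
  C: rows 4-6 cols 2-3 -> outside (col miss)
Winner: B at z=2

Answer: B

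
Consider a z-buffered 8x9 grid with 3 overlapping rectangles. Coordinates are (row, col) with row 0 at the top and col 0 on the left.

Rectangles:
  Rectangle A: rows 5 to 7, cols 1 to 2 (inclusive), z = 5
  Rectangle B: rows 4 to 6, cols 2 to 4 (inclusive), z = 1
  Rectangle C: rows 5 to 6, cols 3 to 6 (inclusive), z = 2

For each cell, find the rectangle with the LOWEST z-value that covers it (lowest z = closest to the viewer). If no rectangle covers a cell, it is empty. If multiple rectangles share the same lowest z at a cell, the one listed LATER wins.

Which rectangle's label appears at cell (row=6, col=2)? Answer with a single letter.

Answer: B

Derivation:
Check cell (6,2):
  A: rows 5-7 cols 1-2 z=5 -> covers; best now A (z=5)
  B: rows 4-6 cols 2-4 z=1 -> covers; best now B (z=1)
  C: rows 5-6 cols 3-6 -> outside (col miss)
Winner: B at z=1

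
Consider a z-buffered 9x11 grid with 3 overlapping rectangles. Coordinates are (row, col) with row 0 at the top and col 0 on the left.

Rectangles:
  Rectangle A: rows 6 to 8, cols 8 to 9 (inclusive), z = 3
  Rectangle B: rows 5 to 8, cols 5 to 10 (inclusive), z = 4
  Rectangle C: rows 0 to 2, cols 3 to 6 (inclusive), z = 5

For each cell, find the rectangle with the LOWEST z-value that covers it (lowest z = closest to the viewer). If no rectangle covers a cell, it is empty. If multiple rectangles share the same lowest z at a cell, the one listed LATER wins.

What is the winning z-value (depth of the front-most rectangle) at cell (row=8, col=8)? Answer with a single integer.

Answer: 3

Derivation:
Check cell (8,8):
  A: rows 6-8 cols 8-9 z=3 -> covers; best now A (z=3)
  B: rows 5-8 cols 5-10 z=4 -> covers; best now A (z=3)
  C: rows 0-2 cols 3-6 -> outside (row miss)
Winner: A at z=3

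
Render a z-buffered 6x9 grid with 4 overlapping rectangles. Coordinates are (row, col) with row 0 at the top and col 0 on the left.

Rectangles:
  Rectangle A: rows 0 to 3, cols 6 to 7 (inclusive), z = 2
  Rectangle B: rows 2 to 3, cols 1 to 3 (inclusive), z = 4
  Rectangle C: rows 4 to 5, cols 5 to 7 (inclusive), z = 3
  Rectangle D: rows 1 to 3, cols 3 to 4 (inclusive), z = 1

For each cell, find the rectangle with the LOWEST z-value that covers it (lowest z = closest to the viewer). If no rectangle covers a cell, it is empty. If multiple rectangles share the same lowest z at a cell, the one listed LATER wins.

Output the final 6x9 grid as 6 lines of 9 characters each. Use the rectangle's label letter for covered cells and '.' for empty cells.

......AA.
...DD.AA.
.BBDD.AA.
.BBDD.AA.
.....CCC.
.....CCC.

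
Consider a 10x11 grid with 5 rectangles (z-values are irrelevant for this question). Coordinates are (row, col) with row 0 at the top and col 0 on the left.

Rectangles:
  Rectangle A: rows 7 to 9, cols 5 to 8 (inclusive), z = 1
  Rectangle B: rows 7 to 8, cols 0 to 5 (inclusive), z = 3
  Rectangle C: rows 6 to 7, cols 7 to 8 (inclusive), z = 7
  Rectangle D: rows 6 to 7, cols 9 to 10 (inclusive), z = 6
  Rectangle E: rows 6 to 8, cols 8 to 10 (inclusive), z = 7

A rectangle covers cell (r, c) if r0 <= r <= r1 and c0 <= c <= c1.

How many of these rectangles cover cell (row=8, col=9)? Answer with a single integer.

Check cell (8,9):
  A: rows 7-9 cols 5-8 -> outside (col miss)
  B: rows 7-8 cols 0-5 -> outside (col miss)
  C: rows 6-7 cols 7-8 -> outside (row miss)
  D: rows 6-7 cols 9-10 -> outside (row miss)
  E: rows 6-8 cols 8-10 -> covers
Count covering = 1

Answer: 1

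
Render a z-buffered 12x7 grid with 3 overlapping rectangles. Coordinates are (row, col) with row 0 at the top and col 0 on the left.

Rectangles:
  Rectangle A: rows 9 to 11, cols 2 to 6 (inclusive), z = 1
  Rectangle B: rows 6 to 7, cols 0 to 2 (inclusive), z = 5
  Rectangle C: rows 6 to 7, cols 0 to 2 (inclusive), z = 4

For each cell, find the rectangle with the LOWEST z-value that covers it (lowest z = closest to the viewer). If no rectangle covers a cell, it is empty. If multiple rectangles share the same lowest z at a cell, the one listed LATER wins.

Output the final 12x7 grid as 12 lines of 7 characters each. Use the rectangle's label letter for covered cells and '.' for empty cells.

.......
.......
.......
.......
.......
.......
CCC....
CCC....
.......
..AAAAA
..AAAAA
..AAAAA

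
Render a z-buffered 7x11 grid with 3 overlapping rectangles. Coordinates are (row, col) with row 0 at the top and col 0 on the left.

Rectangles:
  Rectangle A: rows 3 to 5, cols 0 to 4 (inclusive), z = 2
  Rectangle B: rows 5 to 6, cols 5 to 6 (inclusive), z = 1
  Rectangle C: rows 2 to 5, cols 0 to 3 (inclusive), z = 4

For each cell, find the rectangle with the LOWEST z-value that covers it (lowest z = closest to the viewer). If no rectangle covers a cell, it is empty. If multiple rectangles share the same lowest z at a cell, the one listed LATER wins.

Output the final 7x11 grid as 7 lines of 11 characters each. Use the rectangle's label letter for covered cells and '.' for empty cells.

...........
...........
CCCC.......
AAAAA......
AAAAA......
AAAAABB....
.....BB....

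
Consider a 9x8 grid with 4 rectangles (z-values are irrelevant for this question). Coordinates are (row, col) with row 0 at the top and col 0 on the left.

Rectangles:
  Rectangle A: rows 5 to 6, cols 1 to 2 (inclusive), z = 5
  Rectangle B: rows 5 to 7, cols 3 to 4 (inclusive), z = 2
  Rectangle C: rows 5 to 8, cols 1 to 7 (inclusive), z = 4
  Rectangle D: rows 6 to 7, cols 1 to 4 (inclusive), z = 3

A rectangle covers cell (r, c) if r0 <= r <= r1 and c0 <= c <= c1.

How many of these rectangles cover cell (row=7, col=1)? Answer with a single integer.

Check cell (7,1):
  A: rows 5-6 cols 1-2 -> outside (row miss)
  B: rows 5-7 cols 3-4 -> outside (col miss)
  C: rows 5-8 cols 1-7 -> covers
  D: rows 6-7 cols 1-4 -> covers
Count covering = 2

Answer: 2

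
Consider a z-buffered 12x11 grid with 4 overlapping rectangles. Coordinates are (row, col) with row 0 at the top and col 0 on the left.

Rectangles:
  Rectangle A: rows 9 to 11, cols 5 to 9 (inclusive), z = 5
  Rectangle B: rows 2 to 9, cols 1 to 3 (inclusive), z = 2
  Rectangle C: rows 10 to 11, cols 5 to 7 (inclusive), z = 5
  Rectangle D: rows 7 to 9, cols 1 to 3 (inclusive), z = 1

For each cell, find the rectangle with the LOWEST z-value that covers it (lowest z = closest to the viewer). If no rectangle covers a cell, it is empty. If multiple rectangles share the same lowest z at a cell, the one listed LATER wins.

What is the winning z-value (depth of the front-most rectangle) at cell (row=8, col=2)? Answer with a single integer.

Check cell (8,2):
  A: rows 9-11 cols 5-9 -> outside (row miss)
  B: rows 2-9 cols 1-3 z=2 -> covers; best now B (z=2)
  C: rows 10-11 cols 5-7 -> outside (row miss)
  D: rows 7-9 cols 1-3 z=1 -> covers; best now D (z=1)
Winner: D at z=1

Answer: 1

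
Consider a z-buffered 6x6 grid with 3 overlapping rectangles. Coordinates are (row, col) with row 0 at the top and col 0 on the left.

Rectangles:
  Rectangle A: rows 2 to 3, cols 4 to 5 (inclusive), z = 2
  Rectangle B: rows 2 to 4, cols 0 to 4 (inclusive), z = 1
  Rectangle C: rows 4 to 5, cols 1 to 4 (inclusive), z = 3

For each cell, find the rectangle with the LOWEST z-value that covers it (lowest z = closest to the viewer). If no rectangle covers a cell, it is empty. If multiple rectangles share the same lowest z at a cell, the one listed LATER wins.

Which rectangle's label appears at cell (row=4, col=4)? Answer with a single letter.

Check cell (4,4):
  A: rows 2-3 cols 4-5 -> outside (row miss)
  B: rows 2-4 cols 0-4 z=1 -> covers; best now B (z=1)
  C: rows 4-5 cols 1-4 z=3 -> covers; best now B (z=1)
Winner: B at z=1

Answer: B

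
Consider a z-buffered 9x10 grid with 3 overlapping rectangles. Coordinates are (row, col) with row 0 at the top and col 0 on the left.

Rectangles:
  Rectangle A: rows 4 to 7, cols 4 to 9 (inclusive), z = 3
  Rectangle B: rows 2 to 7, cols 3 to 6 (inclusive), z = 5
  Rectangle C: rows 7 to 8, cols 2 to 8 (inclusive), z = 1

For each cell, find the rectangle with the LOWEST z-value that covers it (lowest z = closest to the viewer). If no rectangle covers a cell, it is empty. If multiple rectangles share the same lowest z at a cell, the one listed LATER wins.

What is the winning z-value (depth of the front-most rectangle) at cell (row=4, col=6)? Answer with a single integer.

Check cell (4,6):
  A: rows 4-7 cols 4-9 z=3 -> covers; best now A (z=3)
  B: rows 2-7 cols 3-6 z=5 -> covers; best now A (z=3)
  C: rows 7-8 cols 2-8 -> outside (row miss)
Winner: A at z=3

Answer: 3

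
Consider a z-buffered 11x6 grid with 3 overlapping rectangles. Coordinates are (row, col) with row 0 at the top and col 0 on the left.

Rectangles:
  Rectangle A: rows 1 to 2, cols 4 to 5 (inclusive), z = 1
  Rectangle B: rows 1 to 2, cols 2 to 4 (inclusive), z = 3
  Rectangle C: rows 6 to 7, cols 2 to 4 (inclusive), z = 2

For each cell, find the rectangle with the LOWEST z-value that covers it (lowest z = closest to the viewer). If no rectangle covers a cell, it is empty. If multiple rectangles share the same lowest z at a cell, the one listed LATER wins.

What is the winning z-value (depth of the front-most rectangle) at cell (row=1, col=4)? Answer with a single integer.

Check cell (1,4):
  A: rows 1-2 cols 4-5 z=1 -> covers; best now A (z=1)
  B: rows 1-2 cols 2-4 z=3 -> covers; best now A (z=1)
  C: rows 6-7 cols 2-4 -> outside (row miss)
Winner: A at z=1

Answer: 1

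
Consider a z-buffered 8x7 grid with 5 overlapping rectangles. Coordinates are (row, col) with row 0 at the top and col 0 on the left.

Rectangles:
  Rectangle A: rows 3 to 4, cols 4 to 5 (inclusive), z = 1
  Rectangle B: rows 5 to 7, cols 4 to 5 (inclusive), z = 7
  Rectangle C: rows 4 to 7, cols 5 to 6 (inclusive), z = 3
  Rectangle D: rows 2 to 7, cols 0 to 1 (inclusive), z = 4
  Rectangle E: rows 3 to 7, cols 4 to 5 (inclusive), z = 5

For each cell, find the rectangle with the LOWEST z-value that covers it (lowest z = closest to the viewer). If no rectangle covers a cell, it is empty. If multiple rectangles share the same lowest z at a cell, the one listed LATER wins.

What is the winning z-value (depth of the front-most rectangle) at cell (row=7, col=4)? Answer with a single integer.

Answer: 5

Derivation:
Check cell (7,4):
  A: rows 3-4 cols 4-5 -> outside (row miss)
  B: rows 5-7 cols 4-5 z=7 -> covers; best now B (z=7)
  C: rows 4-7 cols 5-6 -> outside (col miss)
  D: rows 2-7 cols 0-1 -> outside (col miss)
  E: rows 3-7 cols 4-5 z=5 -> covers; best now E (z=5)
Winner: E at z=5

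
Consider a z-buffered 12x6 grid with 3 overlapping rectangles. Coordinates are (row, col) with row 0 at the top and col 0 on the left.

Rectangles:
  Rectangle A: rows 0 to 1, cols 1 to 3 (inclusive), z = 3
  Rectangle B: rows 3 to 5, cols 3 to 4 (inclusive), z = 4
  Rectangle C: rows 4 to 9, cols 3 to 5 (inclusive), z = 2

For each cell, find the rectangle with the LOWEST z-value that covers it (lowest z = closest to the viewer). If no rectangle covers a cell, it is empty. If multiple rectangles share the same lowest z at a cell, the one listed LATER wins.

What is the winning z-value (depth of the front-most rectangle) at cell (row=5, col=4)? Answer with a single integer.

Check cell (5,4):
  A: rows 0-1 cols 1-3 -> outside (row miss)
  B: rows 3-5 cols 3-4 z=4 -> covers; best now B (z=4)
  C: rows 4-9 cols 3-5 z=2 -> covers; best now C (z=2)
Winner: C at z=2

Answer: 2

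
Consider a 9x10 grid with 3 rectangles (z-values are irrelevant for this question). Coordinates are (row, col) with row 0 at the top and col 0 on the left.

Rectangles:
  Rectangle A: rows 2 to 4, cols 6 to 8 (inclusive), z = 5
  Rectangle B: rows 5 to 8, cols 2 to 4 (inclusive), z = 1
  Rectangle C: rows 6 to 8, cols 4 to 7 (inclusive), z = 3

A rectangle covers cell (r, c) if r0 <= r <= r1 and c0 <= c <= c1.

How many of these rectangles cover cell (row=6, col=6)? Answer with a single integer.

Check cell (6,6):
  A: rows 2-4 cols 6-8 -> outside (row miss)
  B: rows 5-8 cols 2-4 -> outside (col miss)
  C: rows 6-8 cols 4-7 -> covers
Count covering = 1

Answer: 1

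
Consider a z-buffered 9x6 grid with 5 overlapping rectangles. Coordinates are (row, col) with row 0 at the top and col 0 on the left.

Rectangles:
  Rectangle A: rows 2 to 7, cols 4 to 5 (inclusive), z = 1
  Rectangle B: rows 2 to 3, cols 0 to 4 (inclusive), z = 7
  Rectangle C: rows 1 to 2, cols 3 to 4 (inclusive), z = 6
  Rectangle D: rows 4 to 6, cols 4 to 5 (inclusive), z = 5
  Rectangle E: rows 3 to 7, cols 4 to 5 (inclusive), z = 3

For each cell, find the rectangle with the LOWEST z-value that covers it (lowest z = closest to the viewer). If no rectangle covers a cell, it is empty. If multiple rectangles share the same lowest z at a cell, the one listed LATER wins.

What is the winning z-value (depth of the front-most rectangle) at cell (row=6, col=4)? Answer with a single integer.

Answer: 1

Derivation:
Check cell (6,4):
  A: rows 2-7 cols 4-5 z=1 -> covers; best now A (z=1)
  B: rows 2-3 cols 0-4 -> outside (row miss)
  C: rows 1-2 cols 3-4 -> outside (row miss)
  D: rows 4-6 cols 4-5 z=5 -> covers; best now A (z=1)
  E: rows 3-7 cols 4-5 z=3 -> covers; best now A (z=1)
Winner: A at z=1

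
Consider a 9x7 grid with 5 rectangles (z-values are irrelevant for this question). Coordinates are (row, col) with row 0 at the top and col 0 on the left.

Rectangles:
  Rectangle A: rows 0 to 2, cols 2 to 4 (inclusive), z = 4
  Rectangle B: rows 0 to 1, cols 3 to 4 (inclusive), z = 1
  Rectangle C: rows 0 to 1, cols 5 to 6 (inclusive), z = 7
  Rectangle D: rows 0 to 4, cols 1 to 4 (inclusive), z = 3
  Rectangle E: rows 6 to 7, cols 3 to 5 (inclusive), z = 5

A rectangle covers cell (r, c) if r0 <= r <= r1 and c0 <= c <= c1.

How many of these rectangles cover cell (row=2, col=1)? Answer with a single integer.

Check cell (2,1):
  A: rows 0-2 cols 2-4 -> outside (col miss)
  B: rows 0-1 cols 3-4 -> outside (row miss)
  C: rows 0-1 cols 5-6 -> outside (row miss)
  D: rows 0-4 cols 1-4 -> covers
  E: rows 6-7 cols 3-5 -> outside (row miss)
Count covering = 1

Answer: 1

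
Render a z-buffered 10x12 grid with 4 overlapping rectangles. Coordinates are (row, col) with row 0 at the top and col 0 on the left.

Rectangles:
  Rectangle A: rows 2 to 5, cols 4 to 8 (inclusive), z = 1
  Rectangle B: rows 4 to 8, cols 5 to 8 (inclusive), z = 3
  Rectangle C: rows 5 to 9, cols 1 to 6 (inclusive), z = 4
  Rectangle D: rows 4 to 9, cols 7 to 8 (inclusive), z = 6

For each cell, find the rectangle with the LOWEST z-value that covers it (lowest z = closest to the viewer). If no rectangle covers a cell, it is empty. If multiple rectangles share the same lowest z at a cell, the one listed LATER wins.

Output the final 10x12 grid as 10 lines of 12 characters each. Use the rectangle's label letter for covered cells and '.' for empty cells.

............
............
....AAAAA...
....AAAAA...
....AAAAA...
.CCCAAAAA...
.CCCCBBBB...
.CCCCBBBB...
.CCCCBBBB...
.CCCCCCDD...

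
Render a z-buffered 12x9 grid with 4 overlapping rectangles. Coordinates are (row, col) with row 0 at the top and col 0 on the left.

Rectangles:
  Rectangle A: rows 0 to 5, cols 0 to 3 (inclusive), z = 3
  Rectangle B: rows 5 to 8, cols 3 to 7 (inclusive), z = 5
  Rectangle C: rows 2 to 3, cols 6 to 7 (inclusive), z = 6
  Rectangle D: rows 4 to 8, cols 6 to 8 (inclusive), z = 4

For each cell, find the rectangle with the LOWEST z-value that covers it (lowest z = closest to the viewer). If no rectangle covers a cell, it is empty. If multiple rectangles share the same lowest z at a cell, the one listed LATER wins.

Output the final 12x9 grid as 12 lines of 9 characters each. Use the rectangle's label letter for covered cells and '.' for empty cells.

AAAA.....
AAAA.....
AAAA..CC.
AAAA..CC.
AAAA..DDD
AAAABBDDD
...BBBDDD
...BBBDDD
...BBBDDD
.........
.........
.........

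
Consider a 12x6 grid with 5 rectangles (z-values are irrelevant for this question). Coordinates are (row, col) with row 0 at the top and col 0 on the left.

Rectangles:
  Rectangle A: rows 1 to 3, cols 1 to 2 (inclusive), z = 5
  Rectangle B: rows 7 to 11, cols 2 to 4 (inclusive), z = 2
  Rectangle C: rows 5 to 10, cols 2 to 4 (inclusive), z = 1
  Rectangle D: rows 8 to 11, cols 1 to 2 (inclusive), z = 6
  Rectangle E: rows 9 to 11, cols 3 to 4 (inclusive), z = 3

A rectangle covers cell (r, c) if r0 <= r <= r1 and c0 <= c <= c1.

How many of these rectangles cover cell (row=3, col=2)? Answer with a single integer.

Check cell (3,2):
  A: rows 1-3 cols 1-2 -> covers
  B: rows 7-11 cols 2-4 -> outside (row miss)
  C: rows 5-10 cols 2-4 -> outside (row miss)
  D: rows 8-11 cols 1-2 -> outside (row miss)
  E: rows 9-11 cols 3-4 -> outside (row miss)
Count covering = 1

Answer: 1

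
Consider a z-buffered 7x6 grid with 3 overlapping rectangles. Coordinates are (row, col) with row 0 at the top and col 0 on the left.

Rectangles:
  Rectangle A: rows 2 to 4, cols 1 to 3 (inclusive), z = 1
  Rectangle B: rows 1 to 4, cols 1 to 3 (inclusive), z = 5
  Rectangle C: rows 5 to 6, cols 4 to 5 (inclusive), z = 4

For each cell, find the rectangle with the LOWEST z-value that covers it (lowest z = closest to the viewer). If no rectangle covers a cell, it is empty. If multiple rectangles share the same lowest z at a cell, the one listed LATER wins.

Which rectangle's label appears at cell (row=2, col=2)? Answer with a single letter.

Check cell (2,2):
  A: rows 2-4 cols 1-3 z=1 -> covers; best now A (z=1)
  B: rows 1-4 cols 1-3 z=5 -> covers; best now A (z=1)
  C: rows 5-6 cols 4-5 -> outside (row miss)
Winner: A at z=1

Answer: A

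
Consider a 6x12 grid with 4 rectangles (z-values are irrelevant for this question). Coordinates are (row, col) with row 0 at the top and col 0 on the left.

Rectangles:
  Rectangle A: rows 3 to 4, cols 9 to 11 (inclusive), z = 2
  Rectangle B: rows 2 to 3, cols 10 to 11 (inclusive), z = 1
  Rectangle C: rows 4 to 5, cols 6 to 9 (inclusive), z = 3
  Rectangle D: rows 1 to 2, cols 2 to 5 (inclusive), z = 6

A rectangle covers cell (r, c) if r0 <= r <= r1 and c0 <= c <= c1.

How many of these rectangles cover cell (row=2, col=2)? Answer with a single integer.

Check cell (2,2):
  A: rows 3-4 cols 9-11 -> outside (row miss)
  B: rows 2-3 cols 10-11 -> outside (col miss)
  C: rows 4-5 cols 6-9 -> outside (row miss)
  D: rows 1-2 cols 2-5 -> covers
Count covering = 1

Answer: 1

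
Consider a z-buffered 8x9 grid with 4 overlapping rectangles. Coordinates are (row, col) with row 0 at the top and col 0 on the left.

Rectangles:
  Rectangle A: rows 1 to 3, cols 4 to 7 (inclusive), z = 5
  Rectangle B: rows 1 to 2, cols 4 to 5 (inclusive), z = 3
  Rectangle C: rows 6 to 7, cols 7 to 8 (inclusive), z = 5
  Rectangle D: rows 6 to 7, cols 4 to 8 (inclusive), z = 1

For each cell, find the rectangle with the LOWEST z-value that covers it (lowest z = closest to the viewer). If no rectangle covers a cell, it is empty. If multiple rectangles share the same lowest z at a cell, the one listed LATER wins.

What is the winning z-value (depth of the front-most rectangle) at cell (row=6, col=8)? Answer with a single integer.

Answer: 1

Derivation:
Check cell (6,8):
  A: rows 1-3 cols 4-7 -> outside (row miss)
  B: rows 1-2 cols 4-5 -> outside (row miss)
  C: rows 6-7 cols 7-8 z=5 -> covers; best now C (z=5)
  D: rows 6-7 cols 4-8 z=1 -> covers; best now D (z=1)
Winner: D at z=1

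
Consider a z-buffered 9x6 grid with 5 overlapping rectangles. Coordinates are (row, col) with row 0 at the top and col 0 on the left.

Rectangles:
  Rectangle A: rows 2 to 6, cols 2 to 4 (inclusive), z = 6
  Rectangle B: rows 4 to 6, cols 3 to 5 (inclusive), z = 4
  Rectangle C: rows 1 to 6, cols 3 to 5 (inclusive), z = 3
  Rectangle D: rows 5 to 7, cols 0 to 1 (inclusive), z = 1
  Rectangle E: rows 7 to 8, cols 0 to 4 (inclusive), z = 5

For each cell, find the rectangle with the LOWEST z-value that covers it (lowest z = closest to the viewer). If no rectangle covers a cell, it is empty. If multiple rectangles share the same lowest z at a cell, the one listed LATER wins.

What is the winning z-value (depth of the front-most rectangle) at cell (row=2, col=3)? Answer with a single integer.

Answer: 3

Derivation:
Check cell (2,3):
  A: rows 2-6 cols 2-4 z=6 -> covers; best now A (z=6)
  B: rows 4-6 cols 3-5 -> outside (row miss)
  C: rows 1-6 cols 3-5 z=3 -> covers; best now C (z=3)
  D: rows 5-7 cols 0-1 -> outside (row miss)
  E: rows 7-8 cols 0-4 -> outside (row miss)
Winner: C at z=3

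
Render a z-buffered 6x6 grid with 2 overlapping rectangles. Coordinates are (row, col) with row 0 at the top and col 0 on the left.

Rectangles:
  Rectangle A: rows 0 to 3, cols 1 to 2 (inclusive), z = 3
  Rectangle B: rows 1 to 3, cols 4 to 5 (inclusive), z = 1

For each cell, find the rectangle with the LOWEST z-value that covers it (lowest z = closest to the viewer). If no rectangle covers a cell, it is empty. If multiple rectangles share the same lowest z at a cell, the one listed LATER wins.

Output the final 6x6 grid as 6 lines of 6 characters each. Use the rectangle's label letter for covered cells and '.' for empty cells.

.AA...
.AA.BB
.AA.BB
.AA.BB
......
......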